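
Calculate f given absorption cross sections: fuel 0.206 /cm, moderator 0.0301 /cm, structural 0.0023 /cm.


f = Sigma_a_fuel / (Sigma_a_fuel + Sigma_a_mod + Sigma_a_other)
f = 0.206 / (0.206 + 0.0301 + 0.0023)
f = 0.86409

0.86409


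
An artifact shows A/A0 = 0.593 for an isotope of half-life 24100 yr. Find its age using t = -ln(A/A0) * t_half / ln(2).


lambda = ln(2) / t_half = ln(2) / 24100 = 2.876129e-05 /yr
t = -ln(A/A0) / lambda
t = -ln(0.593) / 2.876129e-05
t = 18169 yr

18169


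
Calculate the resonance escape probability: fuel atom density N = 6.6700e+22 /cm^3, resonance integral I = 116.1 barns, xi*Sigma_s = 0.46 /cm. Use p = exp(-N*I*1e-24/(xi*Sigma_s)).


p = exp(-N * I * 1e-24 / (xi*Sigma_s))
p = exp(-6.6700e+22 * 116.1 * 1e-24 / 0.46)
p = 4.8851e-08

4.8851e-08


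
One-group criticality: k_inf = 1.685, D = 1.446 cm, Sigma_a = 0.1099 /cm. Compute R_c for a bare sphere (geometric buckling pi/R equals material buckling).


L^2 = D / Sigma_a = 1.446 / 0.1099 = 13.15742 cm^2
B_m^2 = (k_inf - 1) / L^2 = (1.685 - 1) / 13.15742 = 0.05206188 /cm^2
For a bare sphere: B_g = pi/R, so R_c = pi / sqrt(B_m^2)
R_c = pi / sqrt(0.05206188) = 13.769 cm

13.769


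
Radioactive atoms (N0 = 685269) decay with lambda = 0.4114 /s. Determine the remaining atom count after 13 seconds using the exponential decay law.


N = N0 * exp(-lambda * t)
N = 685269 * exp(-0.4114 * 13)
N = 3259.6

3259.6


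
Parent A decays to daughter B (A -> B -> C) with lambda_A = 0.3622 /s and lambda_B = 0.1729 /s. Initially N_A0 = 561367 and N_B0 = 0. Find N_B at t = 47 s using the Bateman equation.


N_B(t) = lambda_A * N_A0 / (lambda_B - lambda_A) * [exp(-lambda_A*t) - exp(-lambda_B*t)]
exp(-0.3622*47) = 4.044188e-08; exp(-0.1729*47) = 2.956601e-04
N_B = 0.3622 * 561367 / (0.1729 - 0.3622) * (4.044188e-08 - 2.956601e-04)
N_B = 317.53

317.53


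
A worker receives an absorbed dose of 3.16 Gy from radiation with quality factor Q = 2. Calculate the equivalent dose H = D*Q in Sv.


H = D * Q
H = 3.16 * 2
H = 6.3200 Sv

6.3200


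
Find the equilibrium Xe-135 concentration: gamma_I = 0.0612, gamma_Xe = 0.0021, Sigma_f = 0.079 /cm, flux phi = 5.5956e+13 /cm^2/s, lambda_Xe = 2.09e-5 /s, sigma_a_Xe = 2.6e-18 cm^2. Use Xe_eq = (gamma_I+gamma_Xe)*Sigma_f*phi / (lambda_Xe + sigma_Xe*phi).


Xe_eq = (gamma_I + gamma_Xe) * Sigma_f * phi / (lambda_Xe + sigma_Xe * phi)
Numerator = (0.0612 + 0.0021) * 0.079 * 5.5956e+13 = 2.798192e+11
Denominator = 2.09e-5 + 2.6e-18 * 5.5956e+13 = 1.663856e-04
Xe_eq = 2.798192e+11 / 1.663856e-04 = 1.6818e+15 /cm^3

1.6818e+15


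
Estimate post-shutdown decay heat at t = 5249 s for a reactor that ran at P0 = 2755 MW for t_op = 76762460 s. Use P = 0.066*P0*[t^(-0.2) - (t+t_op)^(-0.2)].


P/P0 = 0.066 * [t^(-0.2) - (t + t_op)^(-0.2)]
P/P0 = 0.066 * [5249^(-0.2) - (5249 + 76762460)^(-0.2)]
P/P0 = 0.066 * [0.1802954 - 0.02648282] = 0.01015163
P = 2755 * 0.01015163 = 27.968 MW

27.968


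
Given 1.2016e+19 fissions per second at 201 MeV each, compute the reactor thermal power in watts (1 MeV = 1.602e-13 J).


P = fission_rate * E_MeV * 1.602e-13
P = 1.2016e+19 * 201 * 1.602e-13
P = 3.8692e+08 W

3.8692e+08


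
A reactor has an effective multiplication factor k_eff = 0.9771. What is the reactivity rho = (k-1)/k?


rho = (k_eff - 1) / k_eff
rho = (0.9771 - 1) / 0.9771
rho = -0.023437

-0.023437


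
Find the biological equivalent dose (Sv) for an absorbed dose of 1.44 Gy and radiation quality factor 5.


H = D * Q
H = 1.44 * 5
H = 7.2000 Sv

7.2000


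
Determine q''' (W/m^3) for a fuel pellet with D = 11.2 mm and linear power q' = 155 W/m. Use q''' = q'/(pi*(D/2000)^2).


r = D / 2 / 1000 = 11.2 / 2 / 1000 = 0.0056 m
q''' = q' / (pi * r^2)
q''' = 155 / (pi * 0.0056^2)
q''' = 1.5733e+06 W/m^3

1.5733e+06


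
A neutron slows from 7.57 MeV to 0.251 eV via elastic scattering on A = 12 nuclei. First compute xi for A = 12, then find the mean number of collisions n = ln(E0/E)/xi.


xi = 1 + (A-1)^2/(2A)*ln((A-1)/(A+1)) = 0.1577690 (for A = 12)
n = ln(E0/E) / xi
n = ln(7.57e6 / 0.251) / 0.1577690
n = ln(3.015936e+07) / 0.1577690 = 109.16

109.16


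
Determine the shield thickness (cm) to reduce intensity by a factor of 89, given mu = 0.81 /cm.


x = ln(factor) / mu
x = ln(89) / 0.81
x = 5.5415 cm

5.5415


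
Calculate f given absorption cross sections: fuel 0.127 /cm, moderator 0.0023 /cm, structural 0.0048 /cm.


f = Sigma_a_fuel / (Sigma_a_fuel + Sigma_a_mod + Sigma_a_other)
f = 0.127 / (0.127 + 0.0023 + 0.0048)
f = 0.94705

0.94705


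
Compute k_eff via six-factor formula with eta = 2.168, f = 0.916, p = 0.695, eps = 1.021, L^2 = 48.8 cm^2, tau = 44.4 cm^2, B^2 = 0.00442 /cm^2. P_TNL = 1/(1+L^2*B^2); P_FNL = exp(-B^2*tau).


k_inf = eta*f*p*eps = 2.168*0.916*0.695*1.021 = 1.409176
P_TNL = 1/(1 + L^2*B^2) = 1/(1 + 48.8*0.00442) = 0.8225741
P_FNL = exp(-B^2*tau) = exp(-0.00442*44.4) = 0.8218084
k_eff = k_inf * P_TNL * P_FNL = 1.409176 * 0.8225741 * 0.8218084
k_eff = 0.95260

0.95260


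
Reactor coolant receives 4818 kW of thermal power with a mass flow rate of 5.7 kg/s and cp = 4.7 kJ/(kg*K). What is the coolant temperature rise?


dT = Q / (m_dot * cp)
dT = 4818 / (5.7 * 4.7)
dT = 179.84 C

179.84


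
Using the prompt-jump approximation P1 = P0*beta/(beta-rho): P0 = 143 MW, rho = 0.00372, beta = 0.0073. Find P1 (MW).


P1/P0 = beta / (beta - rho)
P1/P0 = 0.0073 / (0.0073 - 0.00372) = 2.039106
P1 = 143 * 2.039106 = 291.59 MW

291.59


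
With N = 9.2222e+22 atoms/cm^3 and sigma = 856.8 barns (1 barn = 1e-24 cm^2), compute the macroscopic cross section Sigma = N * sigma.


Sigma = N * sigma_barns * 1e-24
Sigma = 9.2222e+22 * 856.8 * 1e-24
Sigma = 79.016 /cm

79.016


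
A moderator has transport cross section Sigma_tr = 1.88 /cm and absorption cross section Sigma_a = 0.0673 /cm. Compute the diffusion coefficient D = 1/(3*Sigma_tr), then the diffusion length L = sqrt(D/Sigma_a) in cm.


D = 1 / (3 * Sigma_tr) = 1 / (3 * 1.88) = 0.1773050 cm
L = sqrt(D / Sigma_a)
L = sqrt(0.1773050 / 0.0673)
L = 1.6231 cm

1.6231


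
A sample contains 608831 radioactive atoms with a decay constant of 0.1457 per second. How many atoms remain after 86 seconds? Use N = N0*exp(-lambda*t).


N = N0 * exp(-lambda * t)
N = 608831 * exp(-0.1457 * 86)
N = 2.2014

2.2014


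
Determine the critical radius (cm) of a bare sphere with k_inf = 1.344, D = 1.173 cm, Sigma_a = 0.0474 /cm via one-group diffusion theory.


L^2 = D / Sigma_a = 1.173 / 0.0474 = 24.74684 cm^2
B_m^2 = (k_inf - 1) / L^2 = (1.344 - 1) / 24.74684 = 0.01390076 /cm^2
For a bare sphere: B_g = pi/R, so R_c = pi / sqrt(B_m^2)
R_c = pi / sqrt(0.01390076) = 26.646 cm

26.646


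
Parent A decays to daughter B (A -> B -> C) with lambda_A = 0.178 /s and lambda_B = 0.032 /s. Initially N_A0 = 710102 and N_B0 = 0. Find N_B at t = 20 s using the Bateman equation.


N_B(t) = lambda_A * N_A0 / (lambda_B - lambda_A) * [exp(-lambda_A*t) - exp(-lambda_B*t)]
exp(-0.178*20) = 0.02843882; exp(-0.032*20) = 0.5272924
N_B = 0.178 * 710102 / (0.032 - 0.178) * (0.02843882 - 0.5272924)
N_B = 431878

431878


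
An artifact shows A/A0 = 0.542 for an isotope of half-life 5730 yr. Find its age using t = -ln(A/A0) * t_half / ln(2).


lambda = ln(2) / t_half = ln(2) / 5730 = 1.209681e-04 /yr
t = -ln(A/A0) / lambda
t = -ln(0.542) / 1.209681e-04
t = 5063.2 yr

5063.2


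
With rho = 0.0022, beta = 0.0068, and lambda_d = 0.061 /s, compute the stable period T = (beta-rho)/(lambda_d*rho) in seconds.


T = (beta - rho) / (lambda_d * rho)
T = (0.0068 - 0.0022) / (0.061 * 0.0022)
T = 34.277 s

34.277


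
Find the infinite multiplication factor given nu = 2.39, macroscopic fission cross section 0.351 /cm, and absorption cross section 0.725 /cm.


k_inf = nu * Sigma_f / Sigma_a
k_inf = 2.39 * 0.351 / 0.725
k_inf = 1.1571

1.1571


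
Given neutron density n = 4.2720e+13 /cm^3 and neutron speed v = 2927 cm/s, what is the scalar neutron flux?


phi = n * v
phi = 4.2720e+13 * 2927
phi = 1.2504e+17 /cm^2/s

1.2504e+17


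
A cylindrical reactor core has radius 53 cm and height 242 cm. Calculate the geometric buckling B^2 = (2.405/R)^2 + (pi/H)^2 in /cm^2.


B^2 = (2.405/R)^2 + (pi/H)^2
B^2 = (2.405/53)^2 + (pi/242)^2
B^2 = 0.0022276 /cm^2

0.0022276


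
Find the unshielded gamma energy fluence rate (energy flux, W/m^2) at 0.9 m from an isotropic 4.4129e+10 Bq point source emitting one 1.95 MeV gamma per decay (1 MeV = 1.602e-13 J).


psi = A * E * 1.602e-13 / (4*pi*r^2)
psi = 4.4129e+10 * 1.95 * 1.602e-13 / (4*pi*0.9^2)
psi = 0.0013543 W/m^2

0.0013543


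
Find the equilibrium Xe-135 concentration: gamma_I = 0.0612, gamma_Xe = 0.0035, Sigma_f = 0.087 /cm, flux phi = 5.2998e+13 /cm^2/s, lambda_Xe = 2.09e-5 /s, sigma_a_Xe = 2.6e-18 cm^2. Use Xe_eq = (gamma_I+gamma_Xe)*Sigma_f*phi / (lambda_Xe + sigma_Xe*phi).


Xe_eq = (gamma_I + gamma_Xe) * Sigma_f * phi / (lambda_Xe + sigma_Xe * phi)
Numerator = (0.0612 + 0.0035) * 0.087 * 5.2998e+13 = 2.983204e+11
Denominator = 2.09e-5 + 2.6e-18 * 5.2998e+13 = 1.586948e-04
Xe_eq = 2.983204e+11 / 1.586948e-04 = 1.8798e+15 /cm^3

1.8798e+15


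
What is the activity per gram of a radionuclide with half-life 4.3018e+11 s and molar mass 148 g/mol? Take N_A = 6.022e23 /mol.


lambda = ln(2) / t_half = ln(2) / 4.3018e+11 = 1.611296e-12 /s
SA = lambda * N_A / M
SA = 1.611296e-12 * 6.022e23 / 148
SA = 6.5562e+09 Bq/g

6.5562e+09


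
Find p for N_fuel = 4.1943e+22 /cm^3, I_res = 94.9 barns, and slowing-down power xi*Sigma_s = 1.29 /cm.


p = exp(-N * I * 1e-24 / (xi*Sigma_s))
p = exp(-4.1943e+22 * 94.9 * 1e-24 / 1.29)
p = 0.045704

0.045704


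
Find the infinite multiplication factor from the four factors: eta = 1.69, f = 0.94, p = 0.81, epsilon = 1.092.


k_inf = eta * f * p * epsilon
k_inf = 1.69 * 0.94 * 0.81 * 1.092
k_inf = 1.4051

1.4051


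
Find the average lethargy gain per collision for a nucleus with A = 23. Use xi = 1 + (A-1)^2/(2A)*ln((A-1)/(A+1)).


xi = 1 + (A-1)^2/(2A) * ln((A-1)/(A+1))
xi = 1 + (23-1)^2/(2*23) * ln((23-1)/(23 +1))
xi = 0.084489

0.084489


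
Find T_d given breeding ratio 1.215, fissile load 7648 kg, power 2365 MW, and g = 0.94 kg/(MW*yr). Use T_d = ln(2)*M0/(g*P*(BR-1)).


Breeding gain G = BR - 1 = 1.215 - 1 = 0.215
Fissile production rate = g * P * G = 0.94 * 2365 * 0.215 = 477.9665 kg/yr
T_d = ln(2) * M0 / (g * P * G)
T_d = ln(2) * 7648 / 477.9665 = 11.091 yr

11.091


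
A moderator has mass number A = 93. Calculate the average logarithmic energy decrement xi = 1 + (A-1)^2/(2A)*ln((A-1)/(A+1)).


xi = 1 + (A-1)^2/(2A) * ln((A-1)/(A+1))
xi = 1 + (93-1)^2/(2*93) * ln((93-1)/(93 +1))
xi = 0.021352

0.021352


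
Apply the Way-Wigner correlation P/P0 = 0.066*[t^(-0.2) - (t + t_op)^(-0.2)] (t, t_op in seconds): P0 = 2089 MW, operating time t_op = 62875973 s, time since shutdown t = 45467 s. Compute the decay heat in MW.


P/P0 = 0.066 * [t^(-0.2) - (t + t_op)^(-0.2)]
P/P0 = 0.066 * [45467^(-0.2) - (45467 + 62875973)^(-0.2)]
P/P0 = 0.066 * [0.1170741 - 0.02755753] = 0.005908094
P = 2089 * 0.005908094 = 12.342 MW

12.342


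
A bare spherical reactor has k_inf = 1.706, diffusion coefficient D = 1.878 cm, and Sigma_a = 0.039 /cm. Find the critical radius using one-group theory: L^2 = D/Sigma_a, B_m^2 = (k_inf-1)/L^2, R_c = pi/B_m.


L^2 = D / Sigma_a = 1.878 / 0.039 = 48.15385 cm^2
B_m^2 = (k_inf - 1) / L^2 = (1.706 - 1) / 48.15385 = 0.01466134 /cm^2
For a bare sphere: B_g = pi/R, so R_c = pi / sqrt(B_m^2)
R_c = pi / sqrt(0.01466134) = 25.946 cm

25.946


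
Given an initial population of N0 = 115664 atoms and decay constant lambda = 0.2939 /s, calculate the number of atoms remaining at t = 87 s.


N = N0 * exp(-lambda * t)
N = 115664 * exp(-0.2939 * 87)
N = 9.0906e-07

9.0906e-07


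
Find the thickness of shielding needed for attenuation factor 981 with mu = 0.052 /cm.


x = ln(factor) / mu
x = ln(981) / 0.052
x = 132.47 cm

132.47


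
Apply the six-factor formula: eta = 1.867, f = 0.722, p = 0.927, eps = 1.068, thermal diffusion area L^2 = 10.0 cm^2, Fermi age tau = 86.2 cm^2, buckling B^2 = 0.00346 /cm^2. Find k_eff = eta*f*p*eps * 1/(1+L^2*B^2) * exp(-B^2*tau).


k_inf = eta*f*p*eps = 1.867*0.722*0.927*1.068 = 1.334543
P_TNL = 1/(1 + L^2*B^2) = 1/(1 + 10.0*0.00346) = 0.9665571
P_FNL = exp(-B^2*tau) = exp(-0.00346*86.2) = 0.7421143
k_eff = k_inf * P_TNL * P_FNL = 1.334543 * 0.9665571 * 0.7421143
k_eff = 0.95726

0.95726


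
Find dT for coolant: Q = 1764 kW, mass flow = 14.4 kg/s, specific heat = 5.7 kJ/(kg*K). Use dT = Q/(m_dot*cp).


dT = Q / (m_dot * cp)
dT = 1764 / (14.4 * 5.7)
dT = 21.491 C

21.491


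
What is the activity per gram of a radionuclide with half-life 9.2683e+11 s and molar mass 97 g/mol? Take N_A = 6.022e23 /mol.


lambda = ln(2) / t_half = ln(2) / 9.2683e+11 = 7.478687e-13 /s
SA = lambda * N_A / M
SA = 7.478687e-13 * 6.022e23 / 97
SA = 4.6430e+09 Bq/g

4.6430e+09


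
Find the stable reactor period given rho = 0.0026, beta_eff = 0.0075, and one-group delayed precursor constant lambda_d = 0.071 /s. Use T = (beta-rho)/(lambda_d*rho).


T = (beta - rho) / (lambda_d * rho)
T = (0.0075 - 0.0026) / (0.071 * 0.0026)
T = 26.544 s

26.544


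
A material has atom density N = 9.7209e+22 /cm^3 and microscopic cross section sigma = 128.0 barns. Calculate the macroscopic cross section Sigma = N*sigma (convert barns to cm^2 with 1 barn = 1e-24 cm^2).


Sigma = N * sigma_barns * 1e-24
Sigma = 9.7209e+22 * 128.0 * 1e-24
Sigma = 12.443 /cm

12.443


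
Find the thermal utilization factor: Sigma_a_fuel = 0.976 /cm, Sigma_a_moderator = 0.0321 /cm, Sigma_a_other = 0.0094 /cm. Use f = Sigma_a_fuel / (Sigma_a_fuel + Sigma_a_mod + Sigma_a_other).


f = Sigma_a_fuel / (Sigma_a_fuel + Sigma_a_mod + Sigma_a_other)
f = 0.976 / (0.976 + 0.0321 + 0.0094)
f = 0.95921

0.95921


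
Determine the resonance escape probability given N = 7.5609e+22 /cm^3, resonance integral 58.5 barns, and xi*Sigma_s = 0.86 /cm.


p = exp(-N * I * 1e-24 / (xi*Sigma_s))
p = exp(-7.5609e+22 * 58.5 * 1e-24 / 0.86)
p = 0.0058391

0.0058391


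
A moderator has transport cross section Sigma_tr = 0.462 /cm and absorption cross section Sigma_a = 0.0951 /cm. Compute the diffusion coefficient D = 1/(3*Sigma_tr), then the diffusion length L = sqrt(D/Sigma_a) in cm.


D = 1 / (3 * Sigma_tr) = 1 / (3 * 0.462) = 0.7215007 cm
L = sqrt(D / Sigma_a)
L = sqrt(0.7215007 / 0.0951)
L = 2.7544 cm

2.7544


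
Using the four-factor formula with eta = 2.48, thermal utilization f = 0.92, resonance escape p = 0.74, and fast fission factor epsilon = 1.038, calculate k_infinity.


k_inf = eta * f * p * epsilon
k_inf = 2.48 * 0.92 * 0.74 * 1.038
k_inf = 1.7525

1.7525


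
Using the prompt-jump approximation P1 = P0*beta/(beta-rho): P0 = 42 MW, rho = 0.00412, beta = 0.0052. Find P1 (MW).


P1/P0 = beta / (beta - rho)
P1/P0 = 0.0052 / (0.0052 - 0.00412) = 4.814815
P1 = 42 * 4.814815 = 202.22 MW

202.22


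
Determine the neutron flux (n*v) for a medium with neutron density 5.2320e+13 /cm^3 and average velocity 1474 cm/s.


phi = n * v
phi = 5.2320e+13 * 1474
phi = 7.7120e+16 /cm^2/s

7.7120e+16


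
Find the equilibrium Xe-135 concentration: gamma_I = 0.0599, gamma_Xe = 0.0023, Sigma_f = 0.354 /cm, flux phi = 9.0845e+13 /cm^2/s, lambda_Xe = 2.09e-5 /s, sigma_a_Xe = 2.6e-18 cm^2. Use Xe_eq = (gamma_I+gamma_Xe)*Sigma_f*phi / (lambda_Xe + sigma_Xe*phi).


Xe_eq = (gamma_I + gamma_Xe) * Sigma_f * phi / (lambda_Xe + sigma_Xe * phi)
Numerator = (0.0599 + 0.0023) * 0.354 * 9.0845e+13 = 2.000298e+12
Denominator = 2.09e-5 + 2.6e-18 * 9.0845e+13 = 2.570970e-04
Xe_eq = 2.000298e+12 / 2.570970e-04 = 7.7803e+15 /cm^3

7.7803e+15


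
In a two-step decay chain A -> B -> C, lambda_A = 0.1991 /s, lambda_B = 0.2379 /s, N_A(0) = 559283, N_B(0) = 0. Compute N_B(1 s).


N_B(t) = lambda_A * N_A0 / (lambda_B - lambda_A) * [exp(-lambda_A*t) - exp(-lambda_B*t)]
exp(-0.1991*1) = 0.8194679; exp(-0.2379*1) = 0.7882815
N_B = 0.1991 * 559283 / (0.2379 - 0.1991) * (0.8194679 - 0.7882815)
N_B = 89503

89503


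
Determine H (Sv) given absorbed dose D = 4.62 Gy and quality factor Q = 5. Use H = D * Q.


H = D * Q
H = 4.62 * 5
H = 23.100 Sv

23.100


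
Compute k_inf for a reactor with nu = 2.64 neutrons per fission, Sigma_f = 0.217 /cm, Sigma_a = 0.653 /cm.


k_inf = nu * Sigma_f / Sigma_a
k_inf = 2.64 * 0.217 / 0.653
k_inf = 0.87730

0.87730


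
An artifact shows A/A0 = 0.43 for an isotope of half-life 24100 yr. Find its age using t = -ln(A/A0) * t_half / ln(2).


lambda = ln(2) / t_half = ln(2) / 24100 = 2.876129e-05 /yr
t = -ln(A/A0) / lambda
t = -ln(0.43) / 2.876129e-05
t = 29344 yr

29344


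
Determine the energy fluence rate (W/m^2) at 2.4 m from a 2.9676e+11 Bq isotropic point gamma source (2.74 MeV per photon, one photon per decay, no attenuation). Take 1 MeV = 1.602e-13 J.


psi = A * E * 1.602e-13 / (4*pi*r^2)
psi = 2.9676e+11 * 2.74 * 1.602e-13 / (4*pi*2.4^2)
psi = 0.0017996 W/m^2

0.0017996


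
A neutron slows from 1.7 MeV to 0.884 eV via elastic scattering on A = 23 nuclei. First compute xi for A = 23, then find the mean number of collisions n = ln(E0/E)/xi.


xi = 1 + (A-1)^2/(2A)*ln((A-1)/(A+1)) = 0.08448899 (for A = 23)
n = ln(E0/E) / xi
n = ln(1.7e6 / 0.884) / 0.08448899
n = ln(1.923077e+06) / 0.08448899 = 171.26

171.26


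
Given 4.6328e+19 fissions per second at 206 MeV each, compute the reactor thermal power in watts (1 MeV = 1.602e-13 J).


P = fission_rate * E_MeV * 1.602e-13
P = 4.6328e+19 * 206 * 1.602e-13
P = 1.5289e+09 W

1.5289e+09


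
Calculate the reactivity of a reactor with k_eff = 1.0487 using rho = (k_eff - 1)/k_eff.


rho = (k_eff - 1) / k_eff
rho = (1.0487 - 1) / 1.0487
rho = 0.046438

0.046438


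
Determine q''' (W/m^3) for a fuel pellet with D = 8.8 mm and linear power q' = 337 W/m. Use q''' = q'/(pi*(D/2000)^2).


r = D / 2 / 1000 = 8.8 / 2 / 1000 = 0.0044 m
q''' = q' / (pi * r^2)
q''' = 337 / (pi * 0.0044^2)
q''' = 5.5408e+06 W/m^3

5.5408e+06


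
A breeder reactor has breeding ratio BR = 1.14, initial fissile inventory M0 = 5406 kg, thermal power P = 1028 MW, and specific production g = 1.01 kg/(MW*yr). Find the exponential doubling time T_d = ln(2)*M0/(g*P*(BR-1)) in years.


Breeding gain G = BR - 1 = 1.14 - 1 = 0.14
Fissile production rate = g * P * G = 1.01 * 1028 * 0.14 = 145.3592 kg/yr
T_d = ln(2) * M0 / (g * P * G)
T_d = ln(2) * 5406 / 145.3592 = 25.779 yr

25.779


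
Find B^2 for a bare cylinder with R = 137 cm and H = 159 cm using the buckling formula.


B^2 = (2.405/R)^2 + (pi/H)^2
B^2 = (2.405/137)^2 + (pi/159)^2
B^2 = 6.9857e-04 /cm^2

6.9857e-04


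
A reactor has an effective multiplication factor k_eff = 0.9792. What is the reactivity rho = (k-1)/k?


rho = (k_eff - 1) / k_eff
rho = (0.9792 - 1) / 0.9792
rho = -0.021242

-0.021242


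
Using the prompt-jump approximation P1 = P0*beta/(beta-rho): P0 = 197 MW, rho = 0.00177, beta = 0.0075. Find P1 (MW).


P1/P0 = beta / (beta - rho)
P1/P0 = 0.0075 / (0.0075 - 0.00177) = 1.308901
P1 = 197 * 1.308901 = 257.85 MW

257.85


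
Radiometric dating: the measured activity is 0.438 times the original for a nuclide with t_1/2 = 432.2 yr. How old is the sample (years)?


lambda = ln(2) / t_half = ln(2) / 432.2 = 0.001603765 /yr
t = -ln(A/A0) / lambda
t = -ln(0.438) / 0.001603765
t = 514.75 yr

514.75


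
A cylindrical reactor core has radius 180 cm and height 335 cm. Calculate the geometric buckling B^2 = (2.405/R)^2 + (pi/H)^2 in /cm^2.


B^2 = (2.405/R)^2 + (pi/H)^2
B^2 = (2.405/180)^2 + (pi/335)^2
B^2 = 2.6646e-04 /cm^2

2.6646e-04


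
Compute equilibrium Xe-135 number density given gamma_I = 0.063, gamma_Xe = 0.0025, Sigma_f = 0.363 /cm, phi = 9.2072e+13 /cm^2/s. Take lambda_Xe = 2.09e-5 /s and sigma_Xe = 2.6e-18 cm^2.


Xe_eq = (gamma_I + gamma_Xe) * Sigma_f * phi / (lambda_Xe + sigma_Xe * phi)
Numerator = (0.063 + 0.0025) * 0.363 * 9.2072e+13 = 2.189150e+12
Denominator = 2.09e-5 + 2.6e-18 * 9.2072e+13 = 2.602872e-04
Xe_eq = 2.189150e+12 / 2.602872e-04 = 8.4105e+15 /cm^3

8.4105e+15


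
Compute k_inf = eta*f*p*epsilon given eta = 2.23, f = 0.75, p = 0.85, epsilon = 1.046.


k_inf = eta * f * p * epsilon
k_inf = 2.23 * 0.75 * 0.85 * 1.046
k_inf = 1.4870

1.4870


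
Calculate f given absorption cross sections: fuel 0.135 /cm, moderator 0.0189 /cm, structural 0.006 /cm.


f = Sigma_a_fuel / (Sigma_a_fuel + Sigma_a_mod + Sigma_a_other)
f = 0.135 / (0.135 + 0.0189 + 0.006)
f = 0.84428

0.84428


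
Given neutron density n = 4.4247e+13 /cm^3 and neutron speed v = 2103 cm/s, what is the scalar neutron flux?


phi = n * v
phi = 4.4247e+13 * 2103
phi = 9.3051e+16 /cm^2/s

9.3051e+16


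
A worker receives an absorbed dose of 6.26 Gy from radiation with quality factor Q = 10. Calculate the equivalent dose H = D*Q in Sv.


H = D * Q
H = 6.26 * 10
H = 62.600 Sv

62.600


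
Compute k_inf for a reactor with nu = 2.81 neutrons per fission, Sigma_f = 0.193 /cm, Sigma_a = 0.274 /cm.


k_inf = nu * Sigma_f / Sigma_a
k_inf = 2.81 * 0.193 / 0.274
k_inf = 1.9793

1.9793


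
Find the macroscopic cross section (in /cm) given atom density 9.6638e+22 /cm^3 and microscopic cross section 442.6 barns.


Sigma = N * sigma_barns * 1e-24
Sigma = 9.6638e+22 * 442.6 * 1e-24
Sigma = 42.772 /cm

42.772


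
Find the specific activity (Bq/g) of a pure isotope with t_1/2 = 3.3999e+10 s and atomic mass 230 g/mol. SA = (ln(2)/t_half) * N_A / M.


lambda = ln(2) / t_half = ln(2) / 3.3999e+10 = 2.038728e-11 /s
SA = lambda * N_A / M
SA = 2.038728e-11 * 6.022e23 / 230
SA = 5.3379e+10 Bq/g

5.3379e+10


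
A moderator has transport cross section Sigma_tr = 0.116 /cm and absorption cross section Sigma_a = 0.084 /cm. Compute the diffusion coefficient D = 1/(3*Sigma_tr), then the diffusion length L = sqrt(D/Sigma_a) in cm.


D = 1 / (3 * Sigma_tr) = 1 / (3 * 0.116) = 2.873563 cm
L = sqrt(D / Sigma_a)
L = sqrt(2.873563 / 0.084)
L = 5.8489 cm

5.8489


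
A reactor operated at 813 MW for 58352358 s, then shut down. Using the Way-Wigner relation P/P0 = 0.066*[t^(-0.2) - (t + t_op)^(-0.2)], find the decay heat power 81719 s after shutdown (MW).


P/P0 = 0.066 * [t^(-0.2) - (t + t_op)^(-0.2)]
P/P0 = 0.066 * [81719^(-0.2) - (81719 + 58352358)^(-0.2)]
P/P0 = 0.066 * [0.1041203 - 0.02796834] = 0.005026029
P = 813 * 0.005026029 = 4.0862 MW

4.0862


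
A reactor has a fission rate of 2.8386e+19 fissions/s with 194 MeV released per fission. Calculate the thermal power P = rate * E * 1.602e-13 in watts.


P = fission_rate * E_MeV * 1.602e-13
P = 2.8386e+19 * 194 * 1.602e-13
P = 8.8220e+08 W

8.8220e+08


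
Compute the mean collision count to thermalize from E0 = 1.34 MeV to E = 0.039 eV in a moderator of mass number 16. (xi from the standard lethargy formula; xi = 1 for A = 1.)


xi = 1 + (A-1)^2/(2A)*ln((A-1)/(A+1)) = 0.1199467 (for A = 16)
n = ln(E0/E) / xi
n = ln(1.34e6 / 0.039) / 0.1199467
n = ln(3.435897e+07) / 0.1199467 = 144.67

144.67


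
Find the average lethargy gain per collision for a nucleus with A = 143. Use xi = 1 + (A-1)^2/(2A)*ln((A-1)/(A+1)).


xi = 1 + (A-1)^2/(2A) * ln((A-1)/(A+1))
xi = 1 + (143-1)^2/(2*143) * ln((143-1)/(143 +1))
xi = 0.013921

0.013921


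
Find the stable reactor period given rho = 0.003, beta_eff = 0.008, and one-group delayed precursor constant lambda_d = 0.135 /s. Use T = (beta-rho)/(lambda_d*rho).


T = (beta - rho) / (lambda_d * rho)
T = (0.008 - 0.003) / (0.135 * 0.003)
T = 12.346 s

12.346


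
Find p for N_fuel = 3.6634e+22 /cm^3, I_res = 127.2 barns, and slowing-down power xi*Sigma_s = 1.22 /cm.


p = exp(-N * I * 1e-24 / (xi*Sigma_s))
p = exp(-3.6634e+22 * 127.2 * 1e-24 / 1.22)
p = 0.021938

0.021938


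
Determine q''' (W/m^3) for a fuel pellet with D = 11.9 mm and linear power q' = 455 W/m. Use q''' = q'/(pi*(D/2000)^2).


r = D / 2 / 1000 = 11.9 / 2 / 1000 = 0.00595 m
q''' = q' / (pi * r^2)
q''' = 455 / (pi * 0.00595^2)
q''' = 4.0910e+06 W/m^3

4.0910e+06


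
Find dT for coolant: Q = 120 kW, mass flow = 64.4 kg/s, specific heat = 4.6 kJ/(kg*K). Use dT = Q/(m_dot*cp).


dT = Q / (m_dot * cp)
dT = 120 / (64.4 * 4.6)
dT = 0.40508 C

0.40508


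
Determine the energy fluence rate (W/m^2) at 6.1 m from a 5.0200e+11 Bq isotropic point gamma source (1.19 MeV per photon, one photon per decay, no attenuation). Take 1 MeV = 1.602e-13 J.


psi = A * E * 1.602e-13 / (4*pi*r^2)
psi = 5.0200e+11 * 1.19 * 1.602e-13 / (4*pi*6.1^2)
psi = 2.0467e-04 W/m^2

2.0467e-04


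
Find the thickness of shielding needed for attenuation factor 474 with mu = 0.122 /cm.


x = ln(factor) / mu
x = ln(474) / 0.122
x = 50.502 cm

50.502


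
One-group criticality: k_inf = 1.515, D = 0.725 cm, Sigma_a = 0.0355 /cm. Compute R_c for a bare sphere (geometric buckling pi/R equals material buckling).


L^2 = D / Sigma_a = 0.725 / 0.0355 = 20.42254 cm^2
B_m^2 = (k_inf - 1) / L^2 = (1.515 - 1) / 20.42254 = 0.02521724 /cm^2
For a bare sphere: B_g = pi/R, so R_c = pi / sqrt(B_m^2)
R_c = pi / sqrt(0.02521724) = 19.783 cm

19.783


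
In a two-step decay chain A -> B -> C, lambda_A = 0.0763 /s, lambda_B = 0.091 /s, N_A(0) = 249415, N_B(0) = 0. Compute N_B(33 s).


N_B(t) = lambda_A * N_A0 / (lambda_B - lambda_A) * [exp(-lambda_A*t) - exp(-lambda_B*t)]
exp(-0.0763*33) = 0.08062875; exp(-0.091*33) = 0.04963793
N_B = 0.0763 * 249415 / (0.091 - 0.0763) * (0.08062875 - 0.04963793)
N_B = 40120

40120


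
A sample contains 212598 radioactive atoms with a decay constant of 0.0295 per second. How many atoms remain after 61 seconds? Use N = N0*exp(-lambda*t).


N = N0 * exp(-lambda * t)
N = 212598 * exp(-0.0295 * 61)
N = 35160

35160


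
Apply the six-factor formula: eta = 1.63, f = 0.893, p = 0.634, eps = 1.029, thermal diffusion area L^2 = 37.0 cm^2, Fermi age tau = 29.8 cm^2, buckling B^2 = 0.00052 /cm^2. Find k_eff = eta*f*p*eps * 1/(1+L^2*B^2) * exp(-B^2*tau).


k_inf = eta*f*p*eps = 1.63*0.893*0.634*1.029 = 0.9496065
P_TNL = 1/(1 + L^2*B^2) = 1/(1 + 37.0*0.00052) = 0.9811232
P_FNL = exp(-B^2*tau) = exp(-0.00052*29.8) = 0.9846234
k_eff = k_inf * P_TNL * P_FNL = 0.9496065 * 0.9811232 * 0.9846234
k_eff = 0.91735

0.91735


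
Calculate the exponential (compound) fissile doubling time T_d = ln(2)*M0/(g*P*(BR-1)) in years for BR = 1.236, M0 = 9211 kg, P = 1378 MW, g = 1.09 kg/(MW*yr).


Breeding gain G = BR - 1 = 1.236 - 1 = 0.236
Fissile production rate = g * P * G = 1.09 * 1378 * 0.236 = 354.47672 kg/yr
T_d = ln(2) * M0 / (g * P * G)
T_d = ln(2) * 9211 / 354.47672 = 18.011 yr

18.011


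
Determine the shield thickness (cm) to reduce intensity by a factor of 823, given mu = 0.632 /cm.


x = ln(factor) / mu
x = ln(823) / 0.632
x = 10.622 cm

10.622


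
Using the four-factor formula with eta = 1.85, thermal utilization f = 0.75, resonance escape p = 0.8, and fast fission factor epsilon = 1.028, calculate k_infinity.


k_inf = eta * f * p * epsilon
k_inf = 1.85 * 0.75 * 0.8 * 1.028
k_inf = 1.1411

1.1411


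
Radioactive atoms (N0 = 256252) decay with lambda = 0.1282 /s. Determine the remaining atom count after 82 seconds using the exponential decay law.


N = N0 * exp(-lambda * t)
N = 256252 * exp(-0.1282 * 82)
N = 6.9693

6.9693


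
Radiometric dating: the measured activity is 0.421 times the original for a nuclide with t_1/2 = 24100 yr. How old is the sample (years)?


lambda = ln(2) / t_half = ln(2) / 24100 = 2.876129e-05 /yr
t = -ln(A/A0) / lambda
t = -ln(0.421) / 2.876129e-05
t = 30079 yr

30079


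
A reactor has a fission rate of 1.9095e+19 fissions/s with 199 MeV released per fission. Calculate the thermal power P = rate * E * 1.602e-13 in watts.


P = fission_rate * E_MeV * 1.602e-13
P = 1.9095e+19 * 199 * 1.602e-13
P = 6.0874e+08 W

6.0874e+08


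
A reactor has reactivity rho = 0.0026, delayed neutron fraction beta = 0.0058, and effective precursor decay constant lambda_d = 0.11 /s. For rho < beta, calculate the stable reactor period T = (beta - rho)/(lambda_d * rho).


T = (beta - rho) / (lambda_d * rho)
T = (0.0058 - 0.0026) / (0.11 * 0.0026)
T = 11.189 s

11.189


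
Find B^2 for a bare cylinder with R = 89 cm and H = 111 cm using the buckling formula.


B^2 = (2.405/R)^2 + (pi/H)^2
B^2 = (2.405/89)^2 + (pi/111)^2
B^2 = 0.0015313 /cm^2

0.0015313


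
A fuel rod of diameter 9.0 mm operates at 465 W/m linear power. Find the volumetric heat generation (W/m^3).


r = D / 2 / 1000 = 9.0 / 2 / 1000 = 0.0045 m
q''' = q' / (pi * r^2)
q''' = 465 / (pi * 0.0045^2)
q''' = 7.3093e+06 W/m^3

7.3093e+06


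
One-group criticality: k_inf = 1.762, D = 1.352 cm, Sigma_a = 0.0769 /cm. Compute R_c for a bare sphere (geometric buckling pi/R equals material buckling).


L^2 = D / Sigma_a = 1.352 / 0.0769 = 17.58127 cm^2
B_m^2 = (k_inf - 1) / L^2 = (1.762 - 1) / 17.58127 = 0.04334158 /cm^2
For a bare sphere: B_g = pi/R, so R_c = pi / sqrt(B_m^2)
R_c = pi / sqrt(0.04334158) = 15.090 cm

15.090


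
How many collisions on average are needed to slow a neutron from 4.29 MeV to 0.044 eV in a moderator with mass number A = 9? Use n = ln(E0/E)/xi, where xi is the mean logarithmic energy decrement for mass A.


xi = 1 + (A-1)^2/(2A)*ln((A-1)/(A+1)) = 0.2066007 (for A = 9)
n = ln(E0/E) / xi
n = ln(4.29e6 / 0.044) / 0.2066007
n = ln(9.750000e+07) / 0.2066007 = 89.038

89.038


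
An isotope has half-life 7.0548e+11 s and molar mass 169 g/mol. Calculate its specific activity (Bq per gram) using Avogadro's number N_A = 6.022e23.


lambda = ln(2) / t_half = ln(2) / 7.0548e+11 = 9.825185e-13 /s
SA = lambda * N_A / M
SA = 9.825185e-13 * 6.022e23 / 169
SA = 3.5010e+09 Bq/g

3.5010e+09


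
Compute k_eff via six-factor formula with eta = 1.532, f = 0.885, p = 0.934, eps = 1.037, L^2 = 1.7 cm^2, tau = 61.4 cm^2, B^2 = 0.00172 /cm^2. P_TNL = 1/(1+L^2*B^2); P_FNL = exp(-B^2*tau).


k_inf = eta*f*p*eps = 1.532*0.885*0.934*1.037 = 1.313190
P_TNL = 1/(1 + L^2*B^2) = 1/(1 + 1.7*0.00172) = 0.9970845
P_FNL = exp(-B^2*tau) = exp(-0.00172*61.4) = 0.8997773
k_eff = k_inf * P_TNL * P_FNL = 1.313190 * 0.9970845 * 0.8997773
k_eff = 1.1781

1.1781


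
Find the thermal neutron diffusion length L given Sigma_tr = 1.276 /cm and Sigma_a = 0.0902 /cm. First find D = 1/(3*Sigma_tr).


D = 1 / (3 * Sigma_tr) = 1 / (3 * 1.276) = 0.2612330 cm
L = sqrt(D / Sigma_a)
L = sqrt(0.2612330 / 0.0902)
L = 1.7018 cm

1.7018


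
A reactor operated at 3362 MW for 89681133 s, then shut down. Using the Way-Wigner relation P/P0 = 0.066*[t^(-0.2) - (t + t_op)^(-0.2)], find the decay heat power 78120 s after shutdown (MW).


P/P0 = 0.066 * [t^(-0.2) - (t + t_op)^(-0.2)]
P/P0 = 0.066 * [78120^(-0.2) - (78120 + 89681133)^(-0.2)]
P/P0 = 0.066 * [0.1050625 - 0.02566753] = 0.005240068
P = 3362 * 0.005240068 = 17.617 MW

17.617


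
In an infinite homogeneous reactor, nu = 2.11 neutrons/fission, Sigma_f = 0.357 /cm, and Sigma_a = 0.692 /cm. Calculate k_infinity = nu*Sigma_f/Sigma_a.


k_inf = nu * Sigma_f / Sigma_a
k_inf = 2.11 * 0.357 / 0.692
k_inf = 1.0885

1.0885


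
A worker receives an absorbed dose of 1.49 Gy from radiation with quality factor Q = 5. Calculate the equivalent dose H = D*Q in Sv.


H = D * Q
H = 1.49 * 5
H = 7.4500 Sv

7.4500


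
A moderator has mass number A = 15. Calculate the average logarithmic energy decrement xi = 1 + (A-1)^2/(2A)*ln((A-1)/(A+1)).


xi = 1 + (A-1)^2/(2A) * ln((A-1)/(A+1))
xi = 1 + (15-1)^2/(2*15) * ln((15-1)/(15 +1))
xi = 0.12759

0.12759


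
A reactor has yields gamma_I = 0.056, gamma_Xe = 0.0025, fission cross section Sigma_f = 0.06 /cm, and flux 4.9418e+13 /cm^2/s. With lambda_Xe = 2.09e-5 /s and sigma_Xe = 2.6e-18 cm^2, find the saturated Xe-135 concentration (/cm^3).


Xe_eq = (gamma_I + gamma_Xe) * Sigma_f * phi / (lambda_Xe + sigma_Xe * phi)
Numerator = (0.056 + 0.0025) * 0.06 * 4.9418e+13 = 1.734572e+11
Denominator = 2.09e-5 + 2.6e-18 * 4.9418e+13 = 1.493868e-04
Xe_eq = 1.734572e+11 / 1.493868e-04 = 1.1611e+15 /cm^3

1.1611e+15


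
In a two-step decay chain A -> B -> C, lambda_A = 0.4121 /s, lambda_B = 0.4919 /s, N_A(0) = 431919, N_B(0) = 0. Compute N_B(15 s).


N_B(t) = lambda_A * N_A0 / (lambda_B - lambda_A) * [exp(-lambda_A*t) - exp(-lambda_B*t)]
exp(-0.4121*15) = 0.002067325; exp(-0.4919*15) = 6.245370e-04
N_B = 0.4121 * 431919 / (0.4919 - 0.4121) * (0.002067325 - 6.245370e-04)
N_B = 3218.1

3218.1


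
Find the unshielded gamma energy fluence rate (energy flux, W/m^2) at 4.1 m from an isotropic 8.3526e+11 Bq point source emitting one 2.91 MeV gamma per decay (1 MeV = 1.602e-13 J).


psi = A * E * 1.602e-13 / (4*pi*r^2)
psi = 8.3526e+11 * 2.91 * 1.602e-13 / (4*pi*4.1^2)
psi = 0.0018433 W/m^2

0.0018433


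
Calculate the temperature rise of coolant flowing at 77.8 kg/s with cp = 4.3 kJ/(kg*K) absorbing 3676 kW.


dT = Q / (m_dot * cp)
dT = 3676 / (77.8 * 4.3)
dT = 10.988 C

10.988


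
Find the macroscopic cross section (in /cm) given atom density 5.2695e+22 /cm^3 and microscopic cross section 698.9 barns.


Sigma = N * sigma_barns * 1e-24
Sigma = 5.2695e+22 * 698.9 * 1e-24
Sigma = 36.829 /cm

36.829


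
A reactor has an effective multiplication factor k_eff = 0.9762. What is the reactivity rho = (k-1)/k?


rho = (k_eff - 1) / k_eff
rho = (0.9762 - 1) / 0.9762
rho = -0.024380

-0.024380


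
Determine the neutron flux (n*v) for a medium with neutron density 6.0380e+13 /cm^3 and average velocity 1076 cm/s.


phi = n * v
phi = 6.0380e+13 * 1076
phi = 6.4969e+16 /cm^2/s

6.4969e+16


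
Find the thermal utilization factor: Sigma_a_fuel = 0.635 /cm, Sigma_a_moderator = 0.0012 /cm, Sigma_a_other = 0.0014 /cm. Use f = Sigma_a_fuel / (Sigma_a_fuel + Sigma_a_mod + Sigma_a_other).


f = Sigma_a_fuel / (Sigma_a_fuel + Sigma_a_mod + Sigma_a_other)
f = 0.635 / (0.635 + 0.0012 + 0.0014)
f = 0.99592

0.99592


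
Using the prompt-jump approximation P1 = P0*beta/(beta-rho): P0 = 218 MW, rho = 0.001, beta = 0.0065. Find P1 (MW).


P1/P0 = beta / (beta - rho)
P1/P0 = 0.0065 / (0.0065 - 0.001) = 1.181818
P1 = 218 * 1.181818 = 257.64 MW

257.64


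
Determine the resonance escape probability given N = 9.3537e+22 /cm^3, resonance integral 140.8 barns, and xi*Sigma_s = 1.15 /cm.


p = exp(-N * I * 1e-24 / (xi*Sigma_s))
p = exp(-9.3537e+22 * 140.8 * 1e-24 / 1.15)
p = 1.0626e-05

1.0626e-05


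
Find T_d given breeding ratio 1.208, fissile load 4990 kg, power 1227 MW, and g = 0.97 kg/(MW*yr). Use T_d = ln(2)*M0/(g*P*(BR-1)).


Breeding gain G = BR - 1 = 1.208 - 1 = 0.208
Fissile production rate = g * P * G = 0.97 * 1227 * 0.208 = 247.55952 kg/yr
T_d = ln(2) * M0 / (g * P * G)
T_d = ln(2) * 4990 / 247.55952 = 13.972 yr

13.972


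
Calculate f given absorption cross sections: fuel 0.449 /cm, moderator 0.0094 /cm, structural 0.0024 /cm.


f = Sigma_a_fuel / (Sigma_a_fuel + Sigma_a_mod + Sigma_a_other)
f = 0.449 / (0.449 + 0.0094 + 0.0024)
f = 0.97439

0.97439


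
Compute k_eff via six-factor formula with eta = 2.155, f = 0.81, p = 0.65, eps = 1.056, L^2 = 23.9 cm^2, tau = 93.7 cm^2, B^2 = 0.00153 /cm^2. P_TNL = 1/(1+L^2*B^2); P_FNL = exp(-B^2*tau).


k_inf = eta*f*p*eps = 2.155*0.81*0.65*1.056 = 1.198146
P_TNL = 1/(1 + L^2*B^2) = 1/(1 + 23.9*0.00153) = 0.9647230
P_FNL = exp(-B^2*tau) = exp(-0.00153*93.7) = 0.8664412
k_eff = k_inf * P_TNL * P_FNL = 1.198146 * 0.9647230 * 0.8664412
k_eff = 1.0015

1.0015


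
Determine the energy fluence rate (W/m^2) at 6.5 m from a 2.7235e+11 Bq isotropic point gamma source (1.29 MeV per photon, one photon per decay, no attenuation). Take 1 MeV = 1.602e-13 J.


psi = A * E * 1.602e-13 / (4*pi*r^2)
psi = 2.7235e+11 * 1.29 * 1.602e-13 / (4*pi*6.5^2)
psi = 1.0601e-04 W/m^2

1.0601e-04


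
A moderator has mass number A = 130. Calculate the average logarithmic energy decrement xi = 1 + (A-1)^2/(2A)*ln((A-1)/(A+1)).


xi = 1 + (A-1)^2/(2A) * ln((A-1)/(A+1))
xi = 1 + (130-1)^2/(2*130) * ln((130-1)/(130 +1))
xi = 0.015306

0.015306


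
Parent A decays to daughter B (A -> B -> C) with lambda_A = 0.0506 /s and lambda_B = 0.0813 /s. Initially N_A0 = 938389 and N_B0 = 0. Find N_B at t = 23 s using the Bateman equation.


N_B(t) = lambda_A * N_A0 / (lambda_B - lambda_A) * [exp(-lambda_A*t) - exp(-lambda_B*t)]
exp(-0.0506*23) = 0.3122972; exp(-0.0813*23) = 0.1541391
N_B = 0.0506 * 938389 / (0.0813 - 0.0506) * (0.3122972 - 0.1541391)
N_B = 244617

244617


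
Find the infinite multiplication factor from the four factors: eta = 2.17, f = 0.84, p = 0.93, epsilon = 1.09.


k_inf = eta * f * p * epsilon
k_inf = 2.17 * 0.84 * 0.93 * 1.09
k_inf = 1.8478

1.8478


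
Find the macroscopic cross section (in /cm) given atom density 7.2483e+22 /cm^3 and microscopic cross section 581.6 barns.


Sigma = N * sigma_barns * 1e-24
Sigma = 7.2483e+22 * 581.6 * 1e-24
Sigma = 42.156 /cm

42.156


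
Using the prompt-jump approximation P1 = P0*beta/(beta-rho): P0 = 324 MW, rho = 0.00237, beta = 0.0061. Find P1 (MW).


P1/P0 = beta / (beta - rho)
P1/P0 = 0.0061 / (0.0061 - 0.00237) = 1.635389
P1 = 324 * 1.635389 = 529.87 MW

529.87


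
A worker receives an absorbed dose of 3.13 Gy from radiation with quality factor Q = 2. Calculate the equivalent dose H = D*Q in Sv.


H = D * Q
H = 3.13 * 2
H = 6.2600 Sv

6.2600


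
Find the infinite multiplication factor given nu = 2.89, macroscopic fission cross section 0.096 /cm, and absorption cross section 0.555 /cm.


k_inf = nu * Sigma_f / Sigma_a
k_inf = 2.89 * 0.096 / 0.555
k_inf = 0.49989

0.49989


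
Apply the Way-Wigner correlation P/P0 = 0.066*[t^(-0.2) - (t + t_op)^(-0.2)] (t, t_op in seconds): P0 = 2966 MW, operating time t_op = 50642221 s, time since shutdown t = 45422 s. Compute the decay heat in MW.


P/P0 = 0.066 * [t^(-0.2) - (t + t_op)^(-0.2)]
P/P0 = 0.066 * [45422^(-0.2) - (45422 + 50642221)^(-0.2)]
P/P0 = 0.066 * [0.1170973 - 0.02877528] = 0.005829253
P = 2966 * 0.005829253 = 17.290 MW

17.290


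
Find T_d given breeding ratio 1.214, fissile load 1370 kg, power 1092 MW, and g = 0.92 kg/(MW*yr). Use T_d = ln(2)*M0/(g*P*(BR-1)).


Breeding gain G = BR - 1 = 1.214 - 1 = 0.214
Fissile production rate = g * P * G = 0.92 * 1092 * 0.214 = 214.99296 kg/yr
T_d = ln(2) * M0 / (g * P * G)
T_d = ln(2) * 1370 / 214.99296 = 4.4169 yr

4.4169


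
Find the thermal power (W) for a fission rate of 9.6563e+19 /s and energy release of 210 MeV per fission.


P = fission_rate * E_MeV * 1.602e-13
P = 9.6563e+19 * 210 * 1.602e-13
P = 3.2486e+09 W

3.2486e+09


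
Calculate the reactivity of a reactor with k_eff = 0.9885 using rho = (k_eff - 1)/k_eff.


rho = (k_eff - 1) / k_eff
rho = (0.9885 - 1) / 0.9885
rho = -0.011634

-0.011634


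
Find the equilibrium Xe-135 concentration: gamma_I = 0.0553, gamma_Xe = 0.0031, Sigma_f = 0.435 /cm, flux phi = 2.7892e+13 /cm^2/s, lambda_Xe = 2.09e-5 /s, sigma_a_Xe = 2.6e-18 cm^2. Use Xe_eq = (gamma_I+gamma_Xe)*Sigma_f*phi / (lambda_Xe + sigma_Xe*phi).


Xe_eq = (gamma_I + gamma_Xe) * Sigma_f * phi / (lambda_Xe + sigma_Xe * phi)
Numerator = (0.0553 + 0.0031) * 0.435 * 2.7892e+13 = 7.085684e+11
Denominator = 2.09e-5 + 2.6e-18 * 2.7892e+13 = 9.341920e-05
Xe_eq = 7.085684e+11 / 9.341920e-05 = 7.5848e+15 /cm^3

7.5848e+15


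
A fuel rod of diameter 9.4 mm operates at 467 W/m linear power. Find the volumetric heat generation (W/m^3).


r = D / 2 / 1000 = 9.4 / 2 / 1000 = 0.0047 m
q''' = q' / (pi * r^2)
q''' = 467 / (pi * 0.0047^2)
q''' = 6.7293e+06 W/m^3

6.7293e+06


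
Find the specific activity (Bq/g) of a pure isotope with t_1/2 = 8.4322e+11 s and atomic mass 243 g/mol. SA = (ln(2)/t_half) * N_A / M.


lambda = ln(2) / t_half = ln(2) / 8.4322e+11 = 8.220241e-13 /s
SA = lambda * N_A / M
SA = 8.220241e-13 * 6.022e23 / 243
SA = 2.0371e+09 Bq/g

2.0371e+09


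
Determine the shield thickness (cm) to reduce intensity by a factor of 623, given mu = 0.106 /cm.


x = ln(factor) / mu
x = ln(623) / 0.106
x = 60.703 cm

60.703
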